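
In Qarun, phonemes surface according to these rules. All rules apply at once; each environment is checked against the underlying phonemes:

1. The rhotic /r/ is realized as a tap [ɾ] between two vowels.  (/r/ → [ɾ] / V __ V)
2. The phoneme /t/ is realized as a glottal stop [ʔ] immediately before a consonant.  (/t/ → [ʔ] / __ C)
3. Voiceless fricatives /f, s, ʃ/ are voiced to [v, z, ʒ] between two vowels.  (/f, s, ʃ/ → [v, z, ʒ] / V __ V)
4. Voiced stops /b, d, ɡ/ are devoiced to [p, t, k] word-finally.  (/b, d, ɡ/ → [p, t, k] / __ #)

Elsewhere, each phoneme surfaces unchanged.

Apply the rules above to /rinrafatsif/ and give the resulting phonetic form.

/r/ (word-initial) is in the target of rule 1 but the environment (between two vowels) is not met → [r].
/i/ (between /r/ and /n/) is unaffected → [i].
/n/ (between /i/ and /r/): no rule targets it → [n].
/r/ — between /n/ and /a/; rule 1 does not apply here → [r].
/a/ — not in any rule's target class → [a].
/f/ (between /a/ and /a/): between two vowels, so rule 3 applies → [v].
/a/ stays [a].
/t/ — between /a/ and /s/, immediately before a consonant — surfaces as [ʔ] (rule 2).
/s/ (between /t/ and /i/): rule 3 targets it, but not between two vowels → unchanged [s].
/i/ stays [i].
/f/ (word-final) fails the environment for rule 3, so it stays [f].

[rinravaʔsif]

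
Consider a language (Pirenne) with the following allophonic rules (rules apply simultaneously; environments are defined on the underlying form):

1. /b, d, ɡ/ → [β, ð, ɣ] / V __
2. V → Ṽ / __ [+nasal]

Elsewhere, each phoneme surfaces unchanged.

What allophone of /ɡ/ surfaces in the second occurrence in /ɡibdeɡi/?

Rule 1 applies to /ɡ/ (between /e/ and /i/: immediately after a vowel) → [ɣ].

[ɣ]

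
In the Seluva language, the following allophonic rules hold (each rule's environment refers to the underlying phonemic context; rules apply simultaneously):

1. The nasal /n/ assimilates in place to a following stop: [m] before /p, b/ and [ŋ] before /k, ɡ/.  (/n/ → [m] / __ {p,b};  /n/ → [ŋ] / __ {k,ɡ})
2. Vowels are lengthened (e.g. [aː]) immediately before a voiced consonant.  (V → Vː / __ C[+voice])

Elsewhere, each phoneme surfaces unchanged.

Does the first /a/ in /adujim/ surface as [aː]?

Yes

/a/ meets the environment for rule 2 (before a voiced consonant) → [aː].
The actual realization is [aː], which matches [aː].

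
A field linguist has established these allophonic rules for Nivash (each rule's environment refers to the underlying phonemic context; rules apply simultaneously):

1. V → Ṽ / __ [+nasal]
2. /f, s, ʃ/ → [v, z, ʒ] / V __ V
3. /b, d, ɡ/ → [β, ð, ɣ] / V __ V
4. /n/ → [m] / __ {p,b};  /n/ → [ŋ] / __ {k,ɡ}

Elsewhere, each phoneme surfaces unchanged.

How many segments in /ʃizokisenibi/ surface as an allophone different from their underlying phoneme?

Segments that undergo a rule: /s/ → [z] (rule 2); /e/ → [ẽ] (rule 1); /b/ → [β] (rule 3).
All other segments surface unchanged.

3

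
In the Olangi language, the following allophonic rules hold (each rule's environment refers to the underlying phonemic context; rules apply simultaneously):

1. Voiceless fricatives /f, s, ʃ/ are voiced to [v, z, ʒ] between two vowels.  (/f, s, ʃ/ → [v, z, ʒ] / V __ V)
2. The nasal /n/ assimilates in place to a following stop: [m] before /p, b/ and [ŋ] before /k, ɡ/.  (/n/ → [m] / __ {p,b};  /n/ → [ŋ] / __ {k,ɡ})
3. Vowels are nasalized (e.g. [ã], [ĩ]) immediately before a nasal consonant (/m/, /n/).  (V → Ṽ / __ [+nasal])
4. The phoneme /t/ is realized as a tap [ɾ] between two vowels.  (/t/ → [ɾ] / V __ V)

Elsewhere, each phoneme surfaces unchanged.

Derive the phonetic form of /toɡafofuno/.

[toɡavovũno]

/t/ (word-initial) fails the environment for rule 4, so it stays [t].
/o/ (between /t/ and /ɡ/) fails the environment for rule 3, so it stays [o].
/ɡ/ stays [ɡ].
/a/ (between /ɡ/ and /f/) fails the environment for rule 3, so it stays [a].
Rule 1 applies to /f/ (between /a/ and /o/: between two vowels) → [v].
/o/ (between /f/ and /f/): rule 3 targets it, but not before a nasal consonant → unchanged [o].
/f/ — between /o/ and /u/, between two vowels — surfaces as [v] (rule 1).
/u/ meets the environment for rule 3 (before a nasal consonant) → [ũ].
/n/ (between /u/ and /o/): rule 2 targets it, but not before a labial or velar stop → unchanged [n].
/o/ — word-final; rule 3 does not apply here → [o].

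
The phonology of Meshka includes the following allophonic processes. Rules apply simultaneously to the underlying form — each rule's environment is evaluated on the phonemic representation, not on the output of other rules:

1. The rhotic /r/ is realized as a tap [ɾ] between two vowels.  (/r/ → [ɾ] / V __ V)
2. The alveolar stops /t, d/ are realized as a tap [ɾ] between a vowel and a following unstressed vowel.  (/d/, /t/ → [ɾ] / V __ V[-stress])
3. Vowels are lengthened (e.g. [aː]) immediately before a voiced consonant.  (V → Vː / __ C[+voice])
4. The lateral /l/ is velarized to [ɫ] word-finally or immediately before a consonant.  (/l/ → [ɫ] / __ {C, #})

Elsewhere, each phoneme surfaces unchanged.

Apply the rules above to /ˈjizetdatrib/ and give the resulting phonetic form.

[ˈjiːzetdatriːb]

/j/ stays [j].
/i/ meets the environment for rule 3 (before a voiced consonant) → [iː].
/z/ — not in any rule's target class → [z].
/e/ (between /z/ and /t/) is in the target of rule 3 but the environment (before a voiced consonant) is not met → [e].
/t/ — between /e/ and /d/; rule 2 does not apply here → [t].
/d/ (between /t/ and /a/) is in the target of rule 2 but the environment (between a vowel and a following unstressed vowel) is not met → [d].
/a/ — between /d/ and /t/; rule 3 does not apply here → [a].
/t/ (between /a/ and /r/): rule 2 targets it, but not between a vowel and a following unstressed vowel → unchanged [t].
/r/ (between /t/ and /i/) is in the target of rule 1 but the environment (between two vowels) is not met → [r].
/i/ — between /r/ and /b/, before a voiced consonant — surfaces as [iː] (rule 3).
/b/ — not in any rule's target class → [b].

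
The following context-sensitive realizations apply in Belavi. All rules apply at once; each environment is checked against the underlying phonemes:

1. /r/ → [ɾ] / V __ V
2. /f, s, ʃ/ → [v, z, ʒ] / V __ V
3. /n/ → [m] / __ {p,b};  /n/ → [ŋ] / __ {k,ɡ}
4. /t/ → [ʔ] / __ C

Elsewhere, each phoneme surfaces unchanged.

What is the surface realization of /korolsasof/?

[koɾolsazof]

/k/ (word-initial) is unaffected → [k].
/o/ (between /k/ and /r/): no rule targets it → [o].
Rule 1 applies to /r/ (between /o/ and /o/: between two vowels) → [ɾ].
/o/ — not in any rule's target class → [o].
/l/ (between /o/ and /s/): no rule targets it → [l].
/s/ (between /l/ and /a/): rule 2 targets it, but not between two vowels → unchanged [s].
/a/ (between /s/ and /s/): no rule targets it → [a].
/s/ (between /a/ and /o/) occurs between two vowels → [z] by rule 2.
/o/ (between /s/ and /f/): no rule targets it → [o].
/f/ — word-final; rule 2 does not apply here → [f].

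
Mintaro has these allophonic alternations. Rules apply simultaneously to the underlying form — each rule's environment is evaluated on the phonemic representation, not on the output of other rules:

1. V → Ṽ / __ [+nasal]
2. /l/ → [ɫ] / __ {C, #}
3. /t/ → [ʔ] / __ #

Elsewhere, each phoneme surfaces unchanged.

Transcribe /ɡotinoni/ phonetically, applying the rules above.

/ɡ/ stays [ɡ].
/o/ (between /ɡ/ and /t/) is in the target of rule 1 but the environment (before a nasal consonant) is not met → [o].
/t/ (between /o/ and /i/) is in the target of rule 3 but the environment (word-finally) is not met → [t].
/i/ — between /t/ and /n/, before a nasal consonant — surfaces as [ĩ] (rule 1).
/n/ stays [n].
/o/ — between /n/ and /n/, before a nasal consonant — surfaces as [õ] (rule 1).
/n/ (between /o/ and /i/): no rule targets it → [n].
/i/ (word-final) is in the target of rule 1 but the environment (before a nasal consonant) is not met → [i].

[ɡotĩnõni]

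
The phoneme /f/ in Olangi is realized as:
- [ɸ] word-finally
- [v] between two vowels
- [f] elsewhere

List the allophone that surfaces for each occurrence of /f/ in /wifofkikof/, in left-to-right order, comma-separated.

Occurrence 1 (position 3): between two vowels → [v].
Occurrence 2 (position 5): no conditioning environment matches → elsewhere allophone [f].
Occurrence 3 (position 10): word-finally → [ɸ].

[v], [f], [ɸ]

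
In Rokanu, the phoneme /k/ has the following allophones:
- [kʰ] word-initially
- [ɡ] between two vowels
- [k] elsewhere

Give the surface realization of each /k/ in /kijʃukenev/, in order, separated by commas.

[kʰ], [ɡ]

Occurrence 1 (position 1): word-initially → [kʰ].
Occurrence 2 (position 6): between two vowels → [ɡ].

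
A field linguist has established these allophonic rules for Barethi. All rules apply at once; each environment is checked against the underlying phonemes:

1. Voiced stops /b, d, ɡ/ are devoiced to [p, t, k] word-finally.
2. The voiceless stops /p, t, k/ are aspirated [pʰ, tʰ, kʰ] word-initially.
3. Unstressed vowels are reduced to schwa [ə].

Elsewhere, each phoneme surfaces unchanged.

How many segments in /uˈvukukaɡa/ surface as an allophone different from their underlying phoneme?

4

Segments that undergo a rule: /u/ → [ə] (rule 3); /u/ → [ə] (rule 3); /a/ → [ə] (rule 3); /a/ → [ə] (rule 3).
All other segments surface unchanged.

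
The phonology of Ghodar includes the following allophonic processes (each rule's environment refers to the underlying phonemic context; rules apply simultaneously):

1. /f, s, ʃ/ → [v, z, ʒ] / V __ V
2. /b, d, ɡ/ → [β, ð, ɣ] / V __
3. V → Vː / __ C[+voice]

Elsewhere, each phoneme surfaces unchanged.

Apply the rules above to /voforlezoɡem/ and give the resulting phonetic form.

/v/ — not in any rule's target class → [v].
/o/ — between /v/ and /f/; rule 3 does not apply here → [o].
/f/ — between /o/ and /o/, between two vowels — surfaces as [v] (rule 1).
/o/ meets the environment for rule 3 (before a voiced consonant) → [oː].
/r/ stays [r].
/l/ — not in any rule's target class → [l].
/e/ meets the environment for rule 3 (before a voiced consonant) → [eː].
/z/ (between /e/ and /o/): no rule targets it → [z].
/o/ (between /z/ and /ɡ/): before a voiced consonant, so rule 3 applies → [oː].
/ɡ/ (between /o/ and /e/) occurs immediately after a vowel → [ɣ] by rule 2.
/e/ meets the environment for rule 3 (before a voiced consonant) → [eː].
/m/ — not in any rule's target class → [m].

[vovoːrleːzoːɣeːm]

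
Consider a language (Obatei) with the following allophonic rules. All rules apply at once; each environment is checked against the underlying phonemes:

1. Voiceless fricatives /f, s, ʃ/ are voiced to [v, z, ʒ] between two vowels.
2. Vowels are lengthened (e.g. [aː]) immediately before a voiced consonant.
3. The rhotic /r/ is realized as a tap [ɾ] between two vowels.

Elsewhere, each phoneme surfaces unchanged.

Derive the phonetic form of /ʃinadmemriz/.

/ʃ/ — word-initial; rule 1 does not apply here → [ʃ].
Rule 2 applies to /i/ (between /ʃ/ and /n/: before a voiced consonant) → [iː].
/a/ (between /n/ and /d/) occurs before a voiced consonant → [aː] by rule 2.
/e/ (between /m/ and /m/): before a voiced consonant, so rule 2 applies → [eː].
/r/ — between /m/ and /i/; rule 3 does not apply here → [r].
Rule 2 applies to /i/ (between /r/ and /z/: before a voiced consonant) → [iː].

[ʃiːnaːdmeːmriːz]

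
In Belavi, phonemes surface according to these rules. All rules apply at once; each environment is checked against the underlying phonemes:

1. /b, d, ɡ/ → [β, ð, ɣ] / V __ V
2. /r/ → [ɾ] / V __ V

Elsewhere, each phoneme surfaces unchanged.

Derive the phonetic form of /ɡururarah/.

/ɡ/ (word-initial) fails the environment for rule 1, so it stays [ɡ].
/u/ stays [u].
/r/ — between /u/ and /u/, between two vowels — surfaces as [ɾ] (rule 2).
/u/ stays [u].
/r/ (between /u/ and /a/): between two vowels, so rule 2 applies → [ɾ].
/a/ — not in any rule's target class → [a].
/r/ — between /a/ and /a/, between two vowels — surfaces as [ɾ] (rule 2).
/a/ — not in any rule's target class → [a].
/h/ stays [h].

[ɡuɾuɾaɾah]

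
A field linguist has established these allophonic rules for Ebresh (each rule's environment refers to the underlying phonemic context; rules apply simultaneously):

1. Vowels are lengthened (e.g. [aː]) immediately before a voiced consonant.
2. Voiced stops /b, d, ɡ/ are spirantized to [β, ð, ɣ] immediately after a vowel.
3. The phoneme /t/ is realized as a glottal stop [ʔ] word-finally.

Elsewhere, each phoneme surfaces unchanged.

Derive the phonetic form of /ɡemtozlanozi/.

/ɡ/ (word-initial) is in the target of rule 2 but the environment (immediately after a vowel) is not met → [ɡ].
/e/ — between /ɡ/ and /m/, before a voiced consonant — surfaces as [eː] (rule 1).
/m/ stays [m].
/t/ (between /m/ and /o/): rule 3 targets it, but not word-finally → unchanged [t].
/o/ meets the environment for rule 1 (before a voiced consonant) → [oː].
/z/ stays [z].
/l/ (between /z/ and /a/) is unaffected → [l].
Rule 1 applies to /a/ (between /l/ and /n/: before a voiced consonant) → [aː].
/n/ — not in any rule's target class → [n].
Rule 1 applies to /o/ (between /n/ and /z/: before a voiced consonant) → [oː].
/z/ stays [z].
/i/ — word-final; rule 1 does not apply here → [i].

[ɡeːmtoːzlaːnoːzi]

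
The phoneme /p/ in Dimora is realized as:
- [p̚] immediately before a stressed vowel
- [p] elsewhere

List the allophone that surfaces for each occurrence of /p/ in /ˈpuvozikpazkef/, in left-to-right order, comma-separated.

Occurrence 1 (position 1): immediately before a stressed vowel → [p̚].
Occurrence 2 (position 8): no conditioning environment matches → elsewhere allophone [p].

[p̚], [p]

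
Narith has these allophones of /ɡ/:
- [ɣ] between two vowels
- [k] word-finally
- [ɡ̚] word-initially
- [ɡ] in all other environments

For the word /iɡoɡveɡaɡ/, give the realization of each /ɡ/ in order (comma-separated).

[ɣ], [ɡ], [ɣ], [k]

Occurrence 1 (position 2): between two vowels → [ɣ].
Occurrence 2 (position 4): no conditioning environment matches → elsewhere allophone [ɡ].
Occurrence 3 (position 7): between two vowels → [ɣ].
Occurrence 4 (position 9): word-finally → [k].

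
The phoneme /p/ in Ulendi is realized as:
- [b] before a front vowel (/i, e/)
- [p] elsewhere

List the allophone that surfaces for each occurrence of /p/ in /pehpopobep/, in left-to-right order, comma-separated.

[b], [p], [p], [p]

Occurrence 1 (position 1): before a front vowel (/i, e/) → [b].
Occurrence 2 (position 4): no conditioning environment matches → elsewhere allophone [p].
Occurrence 3 (position 6): no conditioning environment matches → elsewhere allophone [p].
Occurrence 4 (position 10): no conditioning environment matches → elsewhere allophone [p].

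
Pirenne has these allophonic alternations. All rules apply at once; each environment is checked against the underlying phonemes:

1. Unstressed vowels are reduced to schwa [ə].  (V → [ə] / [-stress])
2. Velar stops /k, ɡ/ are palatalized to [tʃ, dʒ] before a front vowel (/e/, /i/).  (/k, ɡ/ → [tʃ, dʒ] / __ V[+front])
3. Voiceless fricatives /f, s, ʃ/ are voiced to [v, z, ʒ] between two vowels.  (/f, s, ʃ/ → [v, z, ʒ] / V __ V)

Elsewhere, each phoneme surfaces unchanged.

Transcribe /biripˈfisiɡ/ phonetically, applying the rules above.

[bərəpˈfizəɡ]

/b/ (word-initial) is unaffected → [b].
Rule 1 applies to /i/ (between /b/ and /r/: in an unstressed syllable) → [ə].
/r/ (between /i/ and /i/): no rule targets it → [r].
/i/ — between /r/ and /p/, in an unstressed syllable — surfaces as [ə] (rule 1).
/p/ stays [p].
/f/ (between /p/ and /i/) fails the environment for rule 3, so it stays [f].
/i/ — between /f/ and /s/; rule 1 does not apply here → [i].
/s/ — between /i/ and /i/, between two vowels — surfaces as [z] (rule 3).
Rule 1 applies to /i/ (between /s/ and /ɡ/: in an unstressed syllable) → [ə].
/ɡ/ (word-final) fails the environment for rule 2, so it stays [ɡ].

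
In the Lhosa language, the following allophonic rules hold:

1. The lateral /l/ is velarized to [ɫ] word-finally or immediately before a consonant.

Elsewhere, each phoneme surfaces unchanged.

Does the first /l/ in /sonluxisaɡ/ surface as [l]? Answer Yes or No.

Yes

/l/ (between /n/ and /u/): rule 1 targets it, but not word-finally or immediately before a consonant → unchanged [l].
The actual realization is [l], which matches [l].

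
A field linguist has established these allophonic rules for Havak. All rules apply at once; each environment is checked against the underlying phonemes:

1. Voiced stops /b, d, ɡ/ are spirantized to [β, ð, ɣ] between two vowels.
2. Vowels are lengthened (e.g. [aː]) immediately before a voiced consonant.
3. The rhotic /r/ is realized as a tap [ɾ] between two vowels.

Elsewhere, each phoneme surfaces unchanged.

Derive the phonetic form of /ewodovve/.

/e/ (word-initial) occurs before a voiced consonant → [eː] by rule 2.
/w/ (between /e/ and /o/) is unaffected → [w].
/o/ (between /w/ and /d/) occurs before a voiced consonant → [oː] by rule 2.
/d/ (between /o/ and /o/): between two vowels, so rule 1 applies → [ð].
/o/ — between /d/ and /v/, before a voiced consonant — surfaces as [oː] (rule 2).
/v/ — not in any rule's target class → [v].
/v/ (between /v/ and /e/): no rule targets it → [v].
/e/ (word-final) is in the target of rule 2 but the environment (before a voiced consonant) is not met → [e].

[eːwoːðoːvve]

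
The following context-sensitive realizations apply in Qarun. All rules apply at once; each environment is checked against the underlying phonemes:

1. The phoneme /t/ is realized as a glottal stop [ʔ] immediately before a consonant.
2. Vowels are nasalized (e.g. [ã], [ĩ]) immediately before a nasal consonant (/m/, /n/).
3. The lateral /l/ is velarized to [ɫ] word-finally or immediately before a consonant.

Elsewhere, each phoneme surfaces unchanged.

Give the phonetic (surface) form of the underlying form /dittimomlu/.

/d/ — not in any rule's target class → [d].
/i/ — between /d/ and /t/; rule 2 does not apply here → [i].
/t/ (between /i/ and /t/): immediately before a consonant, so rule 1 applies → [ʔ].
/t/ (between /t/ and /i/): rule 1 targets it, but not immediately before a consonant → unchanged [t].
/i/ (between /t/ and /m/) occurs before a nasal consonant → [ĩ] by rule 2.
/m/ — not in any rule's target class → [m].
/o/ meets the environment for rule 2 (before a nasal consonant) → [õ].
/m/ (between /o/ and /l/): no rule targets it → [m].
/l/ (between /m/ and /u/) is in the target of rule 3 but the environment (word-finally or immediately before a consonant) is not met → [l].
/u/ (word-final) is in the target of rule 2 but the environment (before a nasal consonant) is not met → [u].

[diʔtĩmõmlu]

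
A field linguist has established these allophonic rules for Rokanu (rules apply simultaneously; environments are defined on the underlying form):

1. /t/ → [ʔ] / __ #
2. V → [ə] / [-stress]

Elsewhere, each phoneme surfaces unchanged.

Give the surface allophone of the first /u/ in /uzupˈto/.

[ə]

/u/ — word-initial, in an unstressed syllable — surfaces as [ə] (rule 2).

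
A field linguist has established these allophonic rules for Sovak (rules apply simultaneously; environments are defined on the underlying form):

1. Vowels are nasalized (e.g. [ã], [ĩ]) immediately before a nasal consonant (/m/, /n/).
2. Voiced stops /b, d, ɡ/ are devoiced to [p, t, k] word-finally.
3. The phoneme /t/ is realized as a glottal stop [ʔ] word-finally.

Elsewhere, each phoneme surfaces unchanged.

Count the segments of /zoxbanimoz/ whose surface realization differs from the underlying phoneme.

2

Segments that undergo a rule: /a/ → [ã] (rule 1); /i/ → [ĩ] (rule 1).
All other segments surface unchanged.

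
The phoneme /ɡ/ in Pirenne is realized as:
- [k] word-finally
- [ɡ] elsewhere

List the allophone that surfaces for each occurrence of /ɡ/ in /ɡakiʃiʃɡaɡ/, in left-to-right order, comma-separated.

Occurrence 1 (position 1): no conditioning environment matches → elsewhere allophone [ɡ].
Occurrence 2 (position 8): no conditioning environment matches → elsewhere allophone [ɡ].
Occurrence 3 (position 10): word-finally → [k].

[ɡ], [ɡ], [k]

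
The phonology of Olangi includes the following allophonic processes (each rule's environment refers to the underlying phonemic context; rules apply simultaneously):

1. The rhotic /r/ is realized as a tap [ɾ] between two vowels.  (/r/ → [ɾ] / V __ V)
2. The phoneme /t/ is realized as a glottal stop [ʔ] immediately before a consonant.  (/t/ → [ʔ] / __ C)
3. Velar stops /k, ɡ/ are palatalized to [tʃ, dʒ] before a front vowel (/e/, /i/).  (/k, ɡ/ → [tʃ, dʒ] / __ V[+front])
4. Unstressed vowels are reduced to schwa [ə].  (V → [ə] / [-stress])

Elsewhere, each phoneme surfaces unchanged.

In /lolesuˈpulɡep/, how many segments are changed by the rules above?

Segments that undergo a rule: /o/ → [ə] (rule 4); /e/ → [ə] (rule 4); /u/ → [ə] (rule 4); /ɡ/ → [dʒ] (rule 3); /e/ → [ə] (rule 4).
All other segments surface unchanged.

5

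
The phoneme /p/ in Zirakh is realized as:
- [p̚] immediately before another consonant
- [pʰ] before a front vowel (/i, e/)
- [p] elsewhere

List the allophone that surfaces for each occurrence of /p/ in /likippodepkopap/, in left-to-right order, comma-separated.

[p̚], [p], [p̚], [p], [p]

Occurrence 1 (position 5): immediately before another consonant → [p̚].
Occurrence 2 (position 6): no conditioning environment matches → elsewhere allophone [p].
Occurrence 3 (position 10): immediately before another consonant → [p̚].
Occurrence 4 (position 13): no conditioning environment matches → elsewhere allophone [p].
Occurrence 5 (position 15): no conditioning environment matches → elsewhere allophone [p].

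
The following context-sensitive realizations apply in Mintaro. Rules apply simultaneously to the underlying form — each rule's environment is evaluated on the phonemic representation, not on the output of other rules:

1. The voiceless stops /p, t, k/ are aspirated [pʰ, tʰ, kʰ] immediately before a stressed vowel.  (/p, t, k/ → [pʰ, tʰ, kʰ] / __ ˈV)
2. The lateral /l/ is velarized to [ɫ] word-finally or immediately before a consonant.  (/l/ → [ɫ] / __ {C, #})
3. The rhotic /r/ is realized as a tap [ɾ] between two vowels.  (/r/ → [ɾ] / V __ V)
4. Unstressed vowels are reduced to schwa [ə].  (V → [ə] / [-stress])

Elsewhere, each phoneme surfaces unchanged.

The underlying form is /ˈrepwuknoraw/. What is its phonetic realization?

[ˈrepwəknəɾəw]

/r/ — word-initial; rule 3 does not apply here → [r].
/e/ (between /r/ and /p/): rule 4 targets it, but not in an unstressed syllable → unchanged [e].
/p/ (between /e/ and /w/): rule 1 targets it, but not immediately before a stressed vowel → unchanged [p].
/w/ — not in any rule's target class → [w].
/u/ meets the environment for rule 4 (in an unstressed syllable) → [ə].
/k/ (between /u/ and /n/) is in the target of rule 1 but the environment (immediately before a stressed vowel) is not met → [k].
/n/ — not in any rule's target class → [n].
/o/ (between /n/ and /r/): in an unstressed syllable, so rule 4 applies → [ə].
/r/ — between /o/ and /a/, between two vowels — surfaces as [ɾ] (rule 3).
/a/ — between /r/ and /w/, in an unstressed syllable — surfaces as [ə] (rule 4).
/w/ — not in any rule's target class → [w].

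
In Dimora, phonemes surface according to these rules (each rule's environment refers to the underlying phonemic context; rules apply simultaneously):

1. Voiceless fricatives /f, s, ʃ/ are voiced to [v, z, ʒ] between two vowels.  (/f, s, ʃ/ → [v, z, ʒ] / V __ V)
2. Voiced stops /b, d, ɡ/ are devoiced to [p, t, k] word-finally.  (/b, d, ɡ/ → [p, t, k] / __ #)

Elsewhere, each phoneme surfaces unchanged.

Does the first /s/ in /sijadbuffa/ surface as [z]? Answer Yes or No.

/s/ (word-initial) is in the target of rule 1 but the environment (between two vowels) is not met → [s].
The actual realization is [s], not [z].

No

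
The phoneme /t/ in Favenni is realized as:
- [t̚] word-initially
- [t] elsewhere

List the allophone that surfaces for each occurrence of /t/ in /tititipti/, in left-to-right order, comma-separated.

[t̚], [t], [t], [t]

Occurrence 1 (position 1): word-initially → [t̚].
Occurrence 2 (position 3): no conditioning environment matches → elsewhere allophone [t].
Occurrence 3 (position 5): no conditioning environment matches → elsewhere allophone [t].
Occurrence 4 (position 8): no conditioning environment matches → elsewhere allophone [t].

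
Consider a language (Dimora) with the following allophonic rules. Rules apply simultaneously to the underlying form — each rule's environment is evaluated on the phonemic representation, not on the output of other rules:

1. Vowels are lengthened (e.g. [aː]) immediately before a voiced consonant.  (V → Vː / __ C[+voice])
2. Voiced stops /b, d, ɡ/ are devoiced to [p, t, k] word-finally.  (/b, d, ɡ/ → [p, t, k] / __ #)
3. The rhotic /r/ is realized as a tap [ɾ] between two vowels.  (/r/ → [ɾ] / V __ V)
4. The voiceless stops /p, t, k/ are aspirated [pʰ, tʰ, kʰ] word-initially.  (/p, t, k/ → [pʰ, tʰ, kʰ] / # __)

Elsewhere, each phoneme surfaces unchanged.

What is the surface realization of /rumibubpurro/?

/r/ — word-initial; rule 3 does not apply here → [r].
/u/ (between /r/ and /m/): before a voiced consonant, so rule 1 applies → [uː].
/m/ (between /u/ and /i/): no rule targets it → [m].
/i/ — between /m/ and /b/, before a voiced consonant — surfaces as [iː] (rule 1).
/b/ — between /i/ and /u/; rule 2 does not apply here → [b].
Rule 1 applies to /u/ (between /b/ and /b/: before a voiced consonant) → [uː].
/b/ — between /u/ and /p/; rule 2 does not apply here → [b].
/p/ (between /b/ and /u/) is in the target of rule 4 but the environment (word-initially) is not met → [p].
/u/ meets the environment for rule 1 (before a voiced consonant) → [uː].
/r/ — between /u/ and /r/; rule 3 does not apply here → [r].
/r/ (between /r/ and /o/) is in the target of rule 3 but the environment (between two vowels) is not met → [r].
/o/ — word-final; rule 1 does not apply here → [o].

[ruːmiːbuːbpuːrro]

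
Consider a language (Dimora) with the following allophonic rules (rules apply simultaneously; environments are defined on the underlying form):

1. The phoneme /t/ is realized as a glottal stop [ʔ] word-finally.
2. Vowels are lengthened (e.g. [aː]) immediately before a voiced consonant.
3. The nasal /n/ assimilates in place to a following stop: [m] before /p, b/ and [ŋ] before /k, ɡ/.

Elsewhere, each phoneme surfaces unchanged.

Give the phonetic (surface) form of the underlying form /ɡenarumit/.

[ɡeːnaːruːmiʔ]

/ɡ/ (word-initial) is unaffected → [ɡ].
Rule 2 applies to /e/ (between /ɡ/ and /n/: before a voiced consonant) → [eː].
/n/ — between /e/ and /a/; rule 3 does not apply here → [n].
/a/ (between /n/ and /r/) occurs before a voiced consonant → [aː] by rule 2.
/r/ — not in any rule's target class → [r].
Rule 2 applies to /u/ (between /r/ and /m/: before a voiced consonant) → [uː].
/m/ — not in any rule's target class → [m].
/i/ (between /m/ and /t/) is in the target of rule 2 but the environment (before a voiced consonant) is not met → [i].
/t/ meets the environment for rule 1 (word-finally) → [ʔ].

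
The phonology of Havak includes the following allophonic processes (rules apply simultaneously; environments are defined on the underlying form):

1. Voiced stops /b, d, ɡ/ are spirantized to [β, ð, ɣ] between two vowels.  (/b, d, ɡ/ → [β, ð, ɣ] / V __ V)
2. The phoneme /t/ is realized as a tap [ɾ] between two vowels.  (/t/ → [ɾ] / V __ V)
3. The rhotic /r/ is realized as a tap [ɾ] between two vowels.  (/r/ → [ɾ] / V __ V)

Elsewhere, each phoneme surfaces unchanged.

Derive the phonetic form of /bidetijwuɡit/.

[biðeɾijwuɣit]

/b/ (word-initial) is in the target of rule 1 but the environment (between two vowels) is not met → [b].
/i/ — not in any rule's target class → [i].
/d/ — between /i/ and /e/, between two vowels — surfaces as [ð] (rule 1).
/e/ (between /d/ and /t/) is unaffected → [e].
/t/ (between /e/ and /i/) occurs between two vowels → [ɾ] by rule 2.
/i/ (between /t/ and /j/) is unaffected → [i].
/j/ stays [j].
/w/ (between /j/ and /u/) is unaffected → [w].
/u/ stays [u].
/ɡ/ — between /u/ and /i/, between two vowels — surfaces as [ɣ] (rule 1).
/i/ (between /ɡ/ and /t/): no rule targets it → [i].
/t/ (word-final) is in the target of rule 2 but the environment (between two vowels) is not met → [t].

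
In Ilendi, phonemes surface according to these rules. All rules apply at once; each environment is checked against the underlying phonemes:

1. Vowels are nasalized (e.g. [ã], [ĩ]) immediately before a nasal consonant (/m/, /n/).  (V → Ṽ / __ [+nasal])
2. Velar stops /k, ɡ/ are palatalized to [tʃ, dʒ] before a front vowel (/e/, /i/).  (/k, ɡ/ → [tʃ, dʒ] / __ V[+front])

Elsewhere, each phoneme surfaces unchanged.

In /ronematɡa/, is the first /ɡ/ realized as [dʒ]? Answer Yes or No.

/ɡ/ (between /t/ and /a/) is in the target of rule 2 but the environment (before a front vowel) is not met → [ɡ].
The actual realization is [ɡ], not [dʒ].

No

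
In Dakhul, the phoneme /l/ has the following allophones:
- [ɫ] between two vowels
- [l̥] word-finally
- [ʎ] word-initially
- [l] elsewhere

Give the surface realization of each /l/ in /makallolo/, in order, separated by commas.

Occurrence 1 (position 5): no conditioning environment matches → elsewhere allophone [l].
Occurrence 2 (position 6): no conditioning environment matches → elsewhere allophone [l].
Occurrence 3 (position 8): between two vowels → [ɫ].

[l], [l], [ɫ]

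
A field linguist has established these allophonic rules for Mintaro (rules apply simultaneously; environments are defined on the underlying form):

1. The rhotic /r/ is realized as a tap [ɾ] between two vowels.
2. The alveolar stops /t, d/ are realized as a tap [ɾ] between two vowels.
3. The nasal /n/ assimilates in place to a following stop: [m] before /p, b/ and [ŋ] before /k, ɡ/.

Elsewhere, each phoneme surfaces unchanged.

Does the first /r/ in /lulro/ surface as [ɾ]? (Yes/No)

/r/ (between /l/ and /o/): rule 1 targets it, but not between two vowels → unchanged [r].
The actual realization is [r], not [ɾ].

No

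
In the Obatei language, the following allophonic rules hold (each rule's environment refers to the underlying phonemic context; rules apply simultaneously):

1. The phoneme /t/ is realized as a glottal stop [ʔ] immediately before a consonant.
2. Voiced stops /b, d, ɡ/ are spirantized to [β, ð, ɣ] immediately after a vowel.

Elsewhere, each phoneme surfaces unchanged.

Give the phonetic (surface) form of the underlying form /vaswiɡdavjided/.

[vaswiɣdavjiðeð]

Rule 2 applies to /ɡ/ (between /i/ and /d/: immediately after a vowel) → [ɣ].
/d/ (between /ɡ/ and /a/) is in the target of rule 2 but the environment (immediately after a vowel) is not met → [d].
Rule 2 applies to /d/ (between /i/ and /e/: immediately after a vowel) → [ð].
/d/ (word-final): immediately after a vowel, so rule 2 applies → [ð].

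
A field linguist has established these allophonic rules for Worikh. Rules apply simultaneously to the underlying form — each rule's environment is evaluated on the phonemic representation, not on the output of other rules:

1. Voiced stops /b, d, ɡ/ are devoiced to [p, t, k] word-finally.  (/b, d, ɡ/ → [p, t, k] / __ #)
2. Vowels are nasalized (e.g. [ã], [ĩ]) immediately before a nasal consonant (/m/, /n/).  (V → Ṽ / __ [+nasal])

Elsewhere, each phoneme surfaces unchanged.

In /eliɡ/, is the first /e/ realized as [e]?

Yes

/e/ (word-initial): rule 2 targets it, but not before a nasal consonant → unchanged [e].
The actual realization is [e], which matches [e].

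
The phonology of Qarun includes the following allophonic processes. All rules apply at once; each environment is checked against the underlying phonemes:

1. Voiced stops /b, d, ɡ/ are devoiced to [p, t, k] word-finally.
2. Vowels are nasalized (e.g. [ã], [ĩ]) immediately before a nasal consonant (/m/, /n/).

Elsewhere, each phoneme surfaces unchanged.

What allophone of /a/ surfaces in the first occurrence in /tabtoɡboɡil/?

/a/ (between /t/ and /b/) is in the target of rule 2 but the environment (before a nasal consonant) is not met → [a].

[a]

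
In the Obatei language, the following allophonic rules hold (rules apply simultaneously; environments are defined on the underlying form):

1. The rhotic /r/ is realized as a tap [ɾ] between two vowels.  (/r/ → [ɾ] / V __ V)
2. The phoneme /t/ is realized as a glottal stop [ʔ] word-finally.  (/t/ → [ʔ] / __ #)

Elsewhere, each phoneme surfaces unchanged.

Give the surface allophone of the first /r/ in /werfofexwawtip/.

[r]

/r/ (between /e/ and /f/): rule 1 targets it, but not between two vowels → unchanged [r].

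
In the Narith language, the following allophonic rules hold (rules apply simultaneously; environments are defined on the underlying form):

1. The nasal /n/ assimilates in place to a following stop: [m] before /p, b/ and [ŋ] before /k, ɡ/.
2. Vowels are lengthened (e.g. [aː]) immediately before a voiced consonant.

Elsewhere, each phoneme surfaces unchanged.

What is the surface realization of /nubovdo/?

[nuːboːvdo]

/n/ (word-initial) fails the environment for rule 1, so it stays [n].
/u/ (between /n/ and /b/) occurs before a voiced consonant → [uː] by rule 2.
/o/ (between /b/ and /v/): before a voiced consonant, so rule 2 applies → [oː].
/o/ — word-final; rule 2 does not apply here → [o].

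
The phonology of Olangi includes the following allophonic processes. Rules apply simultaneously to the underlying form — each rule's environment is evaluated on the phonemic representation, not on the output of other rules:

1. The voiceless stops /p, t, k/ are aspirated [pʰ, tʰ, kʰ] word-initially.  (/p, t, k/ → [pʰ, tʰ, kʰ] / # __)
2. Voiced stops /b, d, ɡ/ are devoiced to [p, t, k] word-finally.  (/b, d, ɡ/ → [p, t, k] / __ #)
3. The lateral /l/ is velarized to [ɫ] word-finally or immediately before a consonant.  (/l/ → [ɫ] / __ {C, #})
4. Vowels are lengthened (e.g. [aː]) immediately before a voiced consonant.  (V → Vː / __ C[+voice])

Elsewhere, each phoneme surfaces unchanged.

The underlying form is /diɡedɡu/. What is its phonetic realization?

/d/ — word-initial; rule 2 does not apply here → [d].
Rule 4 applies to /i/ (between /d/ and /ɡ/: before a voiced consonant) → [iː].
/ɡ/ — between /i/ and /e/; rule 2 does not apply here → [ɡ].
/e/ (between /ɡ/ and /d/): before a voiced consonant, so rule 4 applies → [eː].
/d/ — between /e/ and /ɡ/; rule 2 does not apply here → [d].
/ɡ/ — between /d/ and /u/; rule 2 does not apply here → [ɡ].
/u/ (word-final) fails the environment for rule 4, so it stays [u].

[diːɡeːdɡu]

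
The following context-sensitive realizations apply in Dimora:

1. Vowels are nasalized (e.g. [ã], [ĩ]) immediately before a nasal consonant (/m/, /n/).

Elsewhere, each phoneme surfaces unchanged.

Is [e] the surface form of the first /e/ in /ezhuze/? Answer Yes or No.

/e/ — word-initial; rule 1 does not apply here → [e].
The actual realization is [e], which matches [e].

Yes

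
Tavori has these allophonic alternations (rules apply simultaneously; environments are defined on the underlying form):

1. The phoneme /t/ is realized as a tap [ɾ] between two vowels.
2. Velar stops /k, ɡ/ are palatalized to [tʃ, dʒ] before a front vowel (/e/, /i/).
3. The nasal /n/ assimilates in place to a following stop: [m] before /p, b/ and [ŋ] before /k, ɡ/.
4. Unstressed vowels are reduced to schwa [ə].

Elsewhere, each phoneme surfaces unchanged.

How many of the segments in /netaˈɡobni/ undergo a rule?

4

Segments that undergo a rule: /e/ → [ə] (rule 4); /t/ → [ɾ] (rule 1); /a/ → [ə] (rule 4); /i/ → [ə] (rule 4).
All other segments surface unchanged.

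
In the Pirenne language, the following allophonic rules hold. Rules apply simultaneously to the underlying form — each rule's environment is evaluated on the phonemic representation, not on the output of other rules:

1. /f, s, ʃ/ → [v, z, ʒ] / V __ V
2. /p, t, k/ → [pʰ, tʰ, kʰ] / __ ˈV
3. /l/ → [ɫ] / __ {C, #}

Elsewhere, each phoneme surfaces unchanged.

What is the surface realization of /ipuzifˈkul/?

[ipuzifˈkʰuɫ]

/i/ stays [i].
/p/ — between /i/ and /u/; rule 2 does not apply here → [p].
/u/ (between /p/ and /z/) is unaffected → [u].
/z/ — not in any rule's target class → [z].
/i/ — not in any rule's target class → [i].
/f/ (between /i/ and /k/) is in the target of rule 1 but the environment (between two vowels) is not met → [f].
/k/ — between /f/ and /u/, immediately before a stressed vowel — surfaces as [kʰ] (rule 2).
/u/ stays [u].
/l/ — word-final, word-finally or immediately before a consonant — surfaces as [ɫ] (rule 3).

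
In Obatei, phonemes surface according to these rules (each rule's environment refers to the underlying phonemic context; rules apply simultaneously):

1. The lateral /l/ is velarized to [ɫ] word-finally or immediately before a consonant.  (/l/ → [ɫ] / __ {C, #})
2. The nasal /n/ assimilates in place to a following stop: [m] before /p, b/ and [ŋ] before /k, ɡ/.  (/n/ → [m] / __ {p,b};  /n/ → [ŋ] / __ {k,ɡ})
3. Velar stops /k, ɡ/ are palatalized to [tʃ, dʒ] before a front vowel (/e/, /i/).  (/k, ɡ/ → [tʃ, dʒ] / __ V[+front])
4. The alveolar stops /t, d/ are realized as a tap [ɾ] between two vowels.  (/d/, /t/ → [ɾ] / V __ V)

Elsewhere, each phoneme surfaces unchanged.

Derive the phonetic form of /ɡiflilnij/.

/ɡ/ (word-initial): before a front vowel, so rule 3 applies → [dʒ].
/i/ (between /ɡ/ and /f/) is unaffected → [i].
/f/ (between /i/ and /l/): no rule targets it → [f].
/l/ — between /f/ and /i/; rule 1 does not apply here → [l].
/i/ stays [i].
/l/ (between /i/ and /n/): word-finally or immediately before a consonant, so rule 1 applies → [ɫ].
/n/ (between /l/ and /i/) fails the environment for rule 2, so it stays [n].
/i/ stays [i].
/j/ (word-final): no rule targets it → [j].

[dʒifliɫnij]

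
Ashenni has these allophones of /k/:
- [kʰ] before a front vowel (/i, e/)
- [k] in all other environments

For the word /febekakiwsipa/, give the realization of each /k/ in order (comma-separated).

[k], [kʰ]

Occurrence 1 (position 5): no conditioning environment matches → elsewhere allophone [k].
Occurrence 2 (position 7): before a front vowel (/i, e/) → [kʰ].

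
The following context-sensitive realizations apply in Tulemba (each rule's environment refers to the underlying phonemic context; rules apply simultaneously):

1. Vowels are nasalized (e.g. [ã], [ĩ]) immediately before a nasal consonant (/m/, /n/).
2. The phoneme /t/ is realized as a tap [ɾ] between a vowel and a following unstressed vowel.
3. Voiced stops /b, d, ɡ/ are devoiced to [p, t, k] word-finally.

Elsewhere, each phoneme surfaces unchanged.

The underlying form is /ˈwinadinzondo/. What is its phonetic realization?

[ˈwĩnadĩnzõndo]

Rule 1 applies to /i/ (between /w/ and /n/: before a nasal consonant) → [ĩ].
/a/ (between /n/ and /d/): rule 1 targets it, but not before a nasal consonant → unchanged [a].
/d/ (between /a/ and /i/) is in the target of rule 3 but the environment (word-finally) is not met → [d].
Rule 1 applies to /i/ (between /d/ and /n/: before a nasal consonant) → [ĩ].
/o/ — between /z/ and /n/, before a nasal consonant — surfaces as [õ] (rule 1).
/d/ — between /n/ and /o/; rule 3 does not apply here → [d].
/o/ (word-final) is in the target of rule 1 but the environment (before a nasal consonant) is not met → [o].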